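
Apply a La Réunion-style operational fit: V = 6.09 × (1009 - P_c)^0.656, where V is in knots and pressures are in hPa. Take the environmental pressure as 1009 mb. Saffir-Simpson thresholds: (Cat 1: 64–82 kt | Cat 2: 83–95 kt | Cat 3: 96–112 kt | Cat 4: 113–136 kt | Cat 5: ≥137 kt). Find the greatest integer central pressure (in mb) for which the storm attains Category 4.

923 mb

Category 4 begins at V = 113 kt.
Required ΔP = (113/6.09)^(1/0.656) = 18.555^1.524 ≈ 85.83 mb.
P_c ≤ 1009 − 85.83 = 923.17, so the highest integer P_c is 923 mb.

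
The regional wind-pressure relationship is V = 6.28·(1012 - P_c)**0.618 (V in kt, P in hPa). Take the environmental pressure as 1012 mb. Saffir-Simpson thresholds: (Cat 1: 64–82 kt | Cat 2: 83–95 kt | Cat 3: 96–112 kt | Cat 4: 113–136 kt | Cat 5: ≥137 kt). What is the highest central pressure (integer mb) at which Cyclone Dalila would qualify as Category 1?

Category 1 begins at V = 64 kt.
Required ΔP = (64/6.28)^(1/0.618) = 10.191^1.618 ≈ 42.80 mb.
P_c ≤ 1012 − 42.80 = 969.20, so the highest integer P_c is 969 mb.

969 mb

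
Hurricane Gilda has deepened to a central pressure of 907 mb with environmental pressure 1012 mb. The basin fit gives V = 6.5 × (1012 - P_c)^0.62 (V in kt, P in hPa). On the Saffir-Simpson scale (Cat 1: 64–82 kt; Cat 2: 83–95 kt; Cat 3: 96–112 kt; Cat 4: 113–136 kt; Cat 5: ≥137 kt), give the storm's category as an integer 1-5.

4

ΔP = 1012 − 907 = 105 mb.
V ≈ 6.5 × 105^0.62 = 6.5 × 17.91 ≈ 116 kt.
116 kt falls in the Category 4 band.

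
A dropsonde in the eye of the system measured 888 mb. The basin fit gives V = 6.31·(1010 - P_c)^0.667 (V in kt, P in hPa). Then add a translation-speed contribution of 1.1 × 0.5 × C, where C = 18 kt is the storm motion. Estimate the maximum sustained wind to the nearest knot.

ΔP = 1010 − 888 = 122 mb.
122^0.667 ≈ 24.638.
V ≈ 6.31 × 24.638 ≈ 155.5 kt.
Translation term: 1.1 × 0.5 × 18 = 9.9 kt.
Corrected V ≈ 165.4 kt → 165 kt.

165 kt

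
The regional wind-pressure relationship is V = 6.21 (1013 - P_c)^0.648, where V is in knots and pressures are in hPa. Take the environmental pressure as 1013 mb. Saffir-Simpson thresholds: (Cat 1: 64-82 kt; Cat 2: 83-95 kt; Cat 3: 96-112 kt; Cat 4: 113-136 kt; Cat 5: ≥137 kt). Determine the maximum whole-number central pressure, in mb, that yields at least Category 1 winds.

Category 1 begins at V = 64 kt.
Required ΔP = (64/6.21)^(1/0.648) = 10.306^1.543 ≈ 36.59 mb.
P_c ≤ 1013 − 36.59 = 976.41, so the highest integer P_c is 976 mb.

976 mb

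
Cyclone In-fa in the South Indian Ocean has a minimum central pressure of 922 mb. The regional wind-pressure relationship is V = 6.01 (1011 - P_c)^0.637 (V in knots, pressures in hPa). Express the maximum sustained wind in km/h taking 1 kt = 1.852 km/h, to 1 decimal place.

194.2 km/h

ΔP = 1011 − 922 = 89 mb.
V ≈ 6.01 × 89^0.637 = 6.01 × 17.449 ≈ 104.866 kt.
104.866 × 1.852 ≈ 194.21 km/h → 194.2 km/h.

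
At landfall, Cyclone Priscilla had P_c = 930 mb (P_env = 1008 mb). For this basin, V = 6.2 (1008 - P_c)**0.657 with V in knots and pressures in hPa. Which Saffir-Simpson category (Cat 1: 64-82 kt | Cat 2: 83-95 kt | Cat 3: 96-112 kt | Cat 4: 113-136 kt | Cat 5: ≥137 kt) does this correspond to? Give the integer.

ΔP = 1008 − 930 = 78 mb.
V ≈ 6.2 × 78^0.657 = 6.2 × 17.50 ≈ 109 kt.
109 kt falls in the Category 3 band.

3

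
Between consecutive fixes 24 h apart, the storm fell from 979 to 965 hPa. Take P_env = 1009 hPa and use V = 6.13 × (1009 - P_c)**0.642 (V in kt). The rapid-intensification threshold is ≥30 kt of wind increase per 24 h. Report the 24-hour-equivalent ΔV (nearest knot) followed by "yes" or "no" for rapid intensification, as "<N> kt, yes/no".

V₁: ΔP = 30, V ≈ 6.13 × 30^0.642 ≈ 54.42 kt.
V₂: ΔP = 44, V ≈ 6.13 × 44^0.642 ≈ 69.59 kt.
ΔV over 24 h = 15.17 kt → 24 h equivalent = 15.17 × 24/24 ≈ 15.17 kt.
15 kt < 30 kt ⇒ not rapid intensification.

15 kt, no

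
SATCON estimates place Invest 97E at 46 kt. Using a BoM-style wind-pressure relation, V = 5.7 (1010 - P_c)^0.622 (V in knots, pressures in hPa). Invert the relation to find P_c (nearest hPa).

ΔP = (V / 5.7)^(1/0.622) = (46/5.7)^1.608.
46/5.7 = 8.070; 8.070^1.608 ≈ 28.71 hPa.
P_c = 1010 − 28.71 = 981.29 ≈ 981 hPa.

981 hPa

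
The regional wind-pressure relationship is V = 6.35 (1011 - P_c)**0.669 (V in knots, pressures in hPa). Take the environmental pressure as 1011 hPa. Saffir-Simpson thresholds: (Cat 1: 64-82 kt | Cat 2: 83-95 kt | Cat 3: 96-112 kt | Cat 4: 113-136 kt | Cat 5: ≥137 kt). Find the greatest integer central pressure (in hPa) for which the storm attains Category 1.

979 hPa

Category 1 begins at V = 64 kt.
Required ΔP = (64/6.35)^(1/0.669) = 10.079^1.495 ≈ 31.61 hPa.
P_c ≤ 1011 − 31.61 = 979.39, so the highest integer P_c is 979 hPa.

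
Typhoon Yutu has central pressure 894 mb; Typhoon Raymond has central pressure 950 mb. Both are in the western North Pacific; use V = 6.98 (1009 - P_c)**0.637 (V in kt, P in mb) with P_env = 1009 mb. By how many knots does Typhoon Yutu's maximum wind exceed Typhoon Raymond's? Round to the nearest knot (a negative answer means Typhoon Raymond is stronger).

50 kt

Typhoon Yutu: ΔP = 115; V ≈ 6.98 × 115^0.637 ≈ 143.39 kt.
Typhoon Raymond: ΔP = 59; V ≈ 6.98 × 59^0.637 ≈ 93.73 kt.
Difference ≈ 143.39 − 93.73 = 49.66 → 50 kt.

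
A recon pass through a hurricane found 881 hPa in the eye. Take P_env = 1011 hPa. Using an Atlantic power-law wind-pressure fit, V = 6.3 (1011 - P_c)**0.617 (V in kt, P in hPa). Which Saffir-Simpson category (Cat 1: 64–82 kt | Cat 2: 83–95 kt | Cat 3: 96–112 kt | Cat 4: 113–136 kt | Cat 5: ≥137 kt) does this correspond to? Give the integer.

ΔP = 1011 − 881 = 130 hPa.
V ≈ 6.3 × 130^0.617 = 6.3 × 20.15 ≈ 127 kt.
127 kt falls in the Category 4 band.

4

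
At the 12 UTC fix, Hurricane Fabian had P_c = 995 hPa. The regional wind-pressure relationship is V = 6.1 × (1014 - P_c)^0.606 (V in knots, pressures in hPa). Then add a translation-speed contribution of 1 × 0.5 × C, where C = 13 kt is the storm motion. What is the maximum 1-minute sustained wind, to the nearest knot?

43 kt

ΔP = 1014 − 995 = 19 hPa.
19^0.606 ≈ 5.956.
V ≈ 6.1 × 5.956 ≈ 36.3 kt.
Translation term: 1 × 0.5 × 13 = 6.5 kt.
Corrected V ≈ 42.8 kt → 43 kt.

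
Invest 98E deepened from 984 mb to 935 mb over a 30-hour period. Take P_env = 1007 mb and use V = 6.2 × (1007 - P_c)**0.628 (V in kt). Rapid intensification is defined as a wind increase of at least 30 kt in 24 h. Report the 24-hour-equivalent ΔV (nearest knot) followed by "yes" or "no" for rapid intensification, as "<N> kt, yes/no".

37 kt, yes

V₁: ΔP = 23, V ≈ 6.2 × 23^0.628 ≈ 44.42 kt.
V₂: ΔP = 72, V ≈ 6.2 × 72^0.628 ≈ 90.95 kt.
ΔV over 30 h = 46.53 kt → 24 h equivalent = 46.53 × 24/30 ≈ 37.22 kt.
37 kt ≥ 30 kt ⇒ rapid intensification.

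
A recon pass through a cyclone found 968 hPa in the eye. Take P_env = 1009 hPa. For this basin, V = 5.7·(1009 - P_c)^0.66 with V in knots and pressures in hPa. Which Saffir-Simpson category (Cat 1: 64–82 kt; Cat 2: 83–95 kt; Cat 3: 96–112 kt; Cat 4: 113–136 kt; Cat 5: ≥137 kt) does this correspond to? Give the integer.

1

ΔP = 1009 − 968 = 41 hPa.
V ≈ 5.7 × 41^0.66 = 5.7 × 11.60 ≈ 66 kt.
66 kt falls in the Category 1 band.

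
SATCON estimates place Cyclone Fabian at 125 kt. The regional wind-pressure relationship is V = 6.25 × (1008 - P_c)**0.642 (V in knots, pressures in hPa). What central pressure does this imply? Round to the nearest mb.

ΔP = (V / 6.25)^(1/0.642) = (125/6.25)^1.558.
125/6.25 = 20.000; 20.000^1.558 ≈ 106.30 mb.
P_c = 1008 − 106.30 = 901.70 ≈ 902 mb.

902 mb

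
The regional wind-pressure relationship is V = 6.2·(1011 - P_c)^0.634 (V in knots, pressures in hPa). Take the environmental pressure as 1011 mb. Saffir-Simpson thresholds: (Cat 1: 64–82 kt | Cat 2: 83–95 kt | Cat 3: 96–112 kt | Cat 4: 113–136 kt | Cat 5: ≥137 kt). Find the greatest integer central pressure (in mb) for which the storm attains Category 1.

971 mb

Category 1 begins at V = 64 kt.
Required ΔP = (64/6.2)^(1/0.634) = 10.323^1.577 ≈ 39.72 mb.
P_c ≤ 1011 − 39.72 = 971.28, so the highest integer P_c is 971 mb.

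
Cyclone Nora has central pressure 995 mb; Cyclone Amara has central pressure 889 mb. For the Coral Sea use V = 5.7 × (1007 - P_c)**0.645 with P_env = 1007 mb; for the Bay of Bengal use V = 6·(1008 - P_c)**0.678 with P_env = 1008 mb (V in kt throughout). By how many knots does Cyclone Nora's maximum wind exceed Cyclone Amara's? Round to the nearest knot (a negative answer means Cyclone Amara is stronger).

-125 kt

Cyclone Nora: ΔP = 12; V ≈ 5.7 × 12^0.645 ≈ 28.31 kt.
Cyclone Amara: ΔP = 119; V ≈ 6 × 119^0.678 ≈ 153.24 kt.
Difference ≈ 28.31 − 153.24 = -124.93 → -125 kt.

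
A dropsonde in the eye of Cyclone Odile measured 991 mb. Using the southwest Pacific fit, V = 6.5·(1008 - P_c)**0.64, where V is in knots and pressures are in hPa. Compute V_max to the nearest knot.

ΔP = 1008 − 991 = 17 mb.
17^0.64 ≈ 6.130.
V ≈ 6.5 × 6.130 ≈ 39.8 kt.

40 kt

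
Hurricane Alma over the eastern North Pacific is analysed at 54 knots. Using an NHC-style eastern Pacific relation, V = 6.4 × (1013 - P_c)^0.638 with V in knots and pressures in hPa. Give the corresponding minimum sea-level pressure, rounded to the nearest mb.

985 mb

ΔP = (V / 6.4)^(1/0.638) = (54/6.4)^1.567.
54/6.4 = 8.438; 8.438^1.567 ≈ 28.30 mb.
P_c = 1013 − 28.30 = 984.70 ≈ 985 mb.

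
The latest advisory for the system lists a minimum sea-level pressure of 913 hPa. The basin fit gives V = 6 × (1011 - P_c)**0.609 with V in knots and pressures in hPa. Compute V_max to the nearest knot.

ΔP = 1011 − 913 = 98 hPa.
98^0.609 ≈ 16.318.
V ≈ 6 × 16.318 ≈ 97.9 kt.

98 kt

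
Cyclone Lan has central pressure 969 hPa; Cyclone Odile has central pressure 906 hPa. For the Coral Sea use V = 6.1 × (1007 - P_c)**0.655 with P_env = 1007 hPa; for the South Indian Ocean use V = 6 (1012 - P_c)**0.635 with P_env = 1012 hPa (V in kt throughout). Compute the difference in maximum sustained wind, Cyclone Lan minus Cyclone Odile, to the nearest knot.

-50 kt

Cyclone Lan: ΔP = 38; V ≈ 6.1 × 38^0.655 ≈ 66.08 kt.
Cyclone Odile: ΔP = 106; V ≈ 6 × 106^0.635 ≈ 115.94 kt.
Difference ≈ 66.08 − 115.94 = -49.86 → -50 kt.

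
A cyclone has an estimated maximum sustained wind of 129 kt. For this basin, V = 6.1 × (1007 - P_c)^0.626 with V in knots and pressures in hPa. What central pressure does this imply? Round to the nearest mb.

ΔP = (V / 6.1)^(1/0.626) = (129/6.1)^1.597.
129/6.1 = 21.148; 21.148^1.597 ≈ 130.93 mb.
P_c = 1007 − 130.93 = 876.07 ≈ 876 mb.

876 mb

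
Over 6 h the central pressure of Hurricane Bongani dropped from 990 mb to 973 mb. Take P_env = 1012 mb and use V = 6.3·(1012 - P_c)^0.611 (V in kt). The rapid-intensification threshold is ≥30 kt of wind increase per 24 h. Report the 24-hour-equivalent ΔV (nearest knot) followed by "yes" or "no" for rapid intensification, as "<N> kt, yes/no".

70 kt, yes

V₁: ΔP = 22, V ≈ 6.3 × 22^0.611 ≈ 41.64 kt.
V₂: ΔP = 39, V ≈ 6.3 × 39^0.611 ≈ 59.09 kt.
ΔV over 6 h = 17.45 kt → 24 h equivalent = 17.45 × 24/6 ≈ 69.80 kt.
70 kt ≥ 30 kt ⇒ rapid intensification.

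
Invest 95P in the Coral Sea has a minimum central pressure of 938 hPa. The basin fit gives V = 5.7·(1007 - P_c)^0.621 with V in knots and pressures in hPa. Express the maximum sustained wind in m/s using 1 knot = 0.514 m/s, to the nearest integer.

41 m/s

ΔP = 1007 − 938 = 69 hPa.
V ≈ 5.7 × 69^0.621 = 5.7 × 13.865 ≈ 79.031 kt.
79.031 × 0.514 ≈ 40.62 m/s → 41 m/s.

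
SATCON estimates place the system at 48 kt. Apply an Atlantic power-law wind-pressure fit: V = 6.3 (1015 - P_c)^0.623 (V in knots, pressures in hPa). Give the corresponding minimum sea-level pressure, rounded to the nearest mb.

ΔP = (V / 6.3)^(1/0.623) = (48/6.3)^1.605.
48/6.3 = 7.619; 7.619^1.605 ≈ 26.04 mb.
P_c = 1015 − 26.04 = 988.96 ≈ 989 mb.

989 mb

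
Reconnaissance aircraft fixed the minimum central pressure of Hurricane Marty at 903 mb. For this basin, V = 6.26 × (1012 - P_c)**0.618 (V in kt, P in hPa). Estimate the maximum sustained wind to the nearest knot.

114 kt

ΔP = 1012 − 903 = 109 mb.
109^0.618 ≈ 18.161.
V ≈ 6.26 × 18.161 ≈ 113.7 kt.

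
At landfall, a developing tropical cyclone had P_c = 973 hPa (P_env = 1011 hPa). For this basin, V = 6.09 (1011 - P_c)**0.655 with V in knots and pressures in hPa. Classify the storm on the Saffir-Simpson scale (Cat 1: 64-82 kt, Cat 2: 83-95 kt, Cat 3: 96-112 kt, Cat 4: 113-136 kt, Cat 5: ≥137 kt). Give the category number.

1

ΔP = 1011 − 973 = 38 hPa.
V ≈ 6.09 × 38^0.655 = 6.09 × 10.83 ≈ 66 kt.
66 kt falls in the Category 1 band.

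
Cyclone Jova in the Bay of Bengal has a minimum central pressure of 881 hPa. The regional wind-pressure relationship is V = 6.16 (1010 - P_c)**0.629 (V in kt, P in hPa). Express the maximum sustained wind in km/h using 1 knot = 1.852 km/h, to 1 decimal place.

ΔP = 1010 − 881 = 129 hPa.
V ≈ 6.16 × 129^0.629 = 6.16 × 21.260 ≈ 130.961 kt.
130.961 × 1.852 ≈ 242.54 km/h → 242.5 km/h.

242.5 km/h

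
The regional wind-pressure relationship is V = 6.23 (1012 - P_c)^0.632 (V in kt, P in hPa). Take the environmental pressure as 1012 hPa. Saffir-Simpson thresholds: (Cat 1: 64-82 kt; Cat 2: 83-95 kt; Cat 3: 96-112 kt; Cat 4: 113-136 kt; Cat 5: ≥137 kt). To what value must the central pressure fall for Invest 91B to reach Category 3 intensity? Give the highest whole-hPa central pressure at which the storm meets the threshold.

936 hPa

Category 3 begins at V = 96 kt.
Required ΔP = (96/6.23)^(1/0.632) = 15.409^1.582 ≈ 75.75 hPa.
P_c ≤ 1012 − 75.75 = 936.25, so the highest integer P_c is 936 hPa.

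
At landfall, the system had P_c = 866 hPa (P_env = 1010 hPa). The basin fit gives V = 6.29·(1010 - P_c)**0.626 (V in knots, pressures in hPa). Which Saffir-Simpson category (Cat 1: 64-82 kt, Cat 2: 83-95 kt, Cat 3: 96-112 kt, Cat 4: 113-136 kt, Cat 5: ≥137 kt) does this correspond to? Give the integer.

ΔP = 1010 − 866 = 144 hPa.
V ≈ 6.29 × 144^0.626 = 6.29 × 22.45 ≈ 141 kt.
141 kt falls in the Category 5 band.

5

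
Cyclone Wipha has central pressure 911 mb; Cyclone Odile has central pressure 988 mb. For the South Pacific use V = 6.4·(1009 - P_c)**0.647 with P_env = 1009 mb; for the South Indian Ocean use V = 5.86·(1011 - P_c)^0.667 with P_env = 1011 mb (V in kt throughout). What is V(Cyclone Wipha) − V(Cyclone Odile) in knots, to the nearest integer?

Cyclone Wipha: ΔP = 98; V ≈ 6.4 × 98^0.647 ≈ 124.31 kt.
Cyclone Odile: ΔP = 23; V ≈ 5.86 × 23^0.667 ≈ 47.44 kt.
Difference ≈ 124.31 − 47.44 = 76.87 → 77 kt.

77 kt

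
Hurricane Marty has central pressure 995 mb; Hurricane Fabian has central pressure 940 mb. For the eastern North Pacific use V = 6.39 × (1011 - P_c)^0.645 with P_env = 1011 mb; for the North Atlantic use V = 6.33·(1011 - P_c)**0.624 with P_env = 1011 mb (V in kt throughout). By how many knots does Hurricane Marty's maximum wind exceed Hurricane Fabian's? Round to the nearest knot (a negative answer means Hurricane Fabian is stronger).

Hurricane Marty: ΔP = 16; V ≈ 6.39 × 16^0.645 ≈ 38.21 kt.
Hurricane Fabian: ΔP = 71; V ≈ 6.33 × 71^0.624 ≈ 90.49 kt.
Difference ≈ 38.21 − 90.49 = -52.28 → -52 kt.

-52 kt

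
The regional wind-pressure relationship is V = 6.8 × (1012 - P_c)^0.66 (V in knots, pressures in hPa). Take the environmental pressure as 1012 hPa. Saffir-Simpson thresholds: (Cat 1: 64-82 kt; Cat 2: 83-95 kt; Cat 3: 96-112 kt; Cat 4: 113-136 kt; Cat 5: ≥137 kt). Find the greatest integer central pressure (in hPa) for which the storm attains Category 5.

917 hPa

Category 5 begins at V = 137 kt.
Required ΔP = (137/6.8)^(1/0.66) = 20.147^1.515 ≈ 94.64 hPa.
P_c ≤ 1012 − 94.64 = 917.36, so the highest integer P_c is 917 hPa.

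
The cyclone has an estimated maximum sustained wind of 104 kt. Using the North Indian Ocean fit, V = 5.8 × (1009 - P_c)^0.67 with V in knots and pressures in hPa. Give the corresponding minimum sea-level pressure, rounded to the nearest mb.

935 mb

ΔP = (V / 5.8)^(1/0.67) = (104/5.8)^1.493.
104/5.8 = 17.931; 17.931^1.493 ≈ 74.31 mb.
P_c = 1009 − 74.31 = 934.69 ≈ 935 mb.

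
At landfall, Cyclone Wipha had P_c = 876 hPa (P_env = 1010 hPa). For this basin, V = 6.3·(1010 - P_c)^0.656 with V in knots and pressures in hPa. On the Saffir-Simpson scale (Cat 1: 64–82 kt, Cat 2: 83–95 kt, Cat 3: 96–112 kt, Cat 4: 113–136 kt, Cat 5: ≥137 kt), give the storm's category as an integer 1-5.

ΔP = 1010 − 876 = 134 hPa.
V ≈ 6.3 × 134^0.656 = 6.3 × 24.85 ≈ 157 kt.
157 kt falls in the Category 5 band.

5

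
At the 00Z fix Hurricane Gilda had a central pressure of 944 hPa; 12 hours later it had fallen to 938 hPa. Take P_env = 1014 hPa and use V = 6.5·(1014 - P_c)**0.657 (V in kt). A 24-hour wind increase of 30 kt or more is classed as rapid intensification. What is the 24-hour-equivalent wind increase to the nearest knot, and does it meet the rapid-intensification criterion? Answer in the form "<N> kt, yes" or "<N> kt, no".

V₁: ΔP = 70, V ≈ 6.5 × 70^0.657 ≈ 105.96 kt.
V₂: ΔP = 76, V ≈ 6.5 × 76^0.657 ≈ 111.84 kt.
ΔV over 12 h = 5.88 kt → 24 h equivalent = 5.88 × 24/12 ≈ 11.76 kt.
12 kt < 30 kt ⇒ not rapid intensification.

12 kt, no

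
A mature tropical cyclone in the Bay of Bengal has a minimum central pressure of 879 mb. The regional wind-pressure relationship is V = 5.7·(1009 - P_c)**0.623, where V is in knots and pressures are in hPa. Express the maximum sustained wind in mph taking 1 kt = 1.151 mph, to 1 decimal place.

ΔP = 1009 − 879 = 130 mb.
V ≈ 5.7 × 130^0.623 = 5.7 × 20.749 ≈ 118.266 kt.
118.266 × 1.151 ≈ 136.12 mph → 136.1 mph.

136.1 mph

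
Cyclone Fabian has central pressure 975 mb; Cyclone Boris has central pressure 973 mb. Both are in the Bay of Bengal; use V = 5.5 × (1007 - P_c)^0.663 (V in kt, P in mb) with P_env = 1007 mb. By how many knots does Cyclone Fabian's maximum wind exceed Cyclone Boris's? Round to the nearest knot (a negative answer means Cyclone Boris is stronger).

Cyclone Fabian: ΔP = 32; V ≈ 5.5 × 32^0.663 ≈ 54.74 kt.
Cyclone Boris: ΔP = 34; V ≈ 5.5 × 34^0.663 ≈ 56.98 kt.
Difference ≈ 54.74 − 56.98 = -2.24 → -2 kt.

-2 kt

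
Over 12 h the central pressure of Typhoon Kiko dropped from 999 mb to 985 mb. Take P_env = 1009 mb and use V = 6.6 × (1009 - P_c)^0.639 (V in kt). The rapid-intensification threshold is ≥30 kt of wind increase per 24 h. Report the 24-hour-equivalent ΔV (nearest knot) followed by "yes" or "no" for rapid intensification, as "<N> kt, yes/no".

43 kt, yes

V₁: ΔP = 10, V ≈ 6.6 × 10^0.639 ≈ 28.74 kt.
V₂: ΔP = 24, V ≈ 6.6 × 24^0.639 ≈ 50.29 kt.
ΔV over 12 h = 21.55 kt → 24 h equivalent = 21.55 × 24/12 ≈ 43.10 kt.
43 kt ≥ 30 kt ⇒ rapid intensification.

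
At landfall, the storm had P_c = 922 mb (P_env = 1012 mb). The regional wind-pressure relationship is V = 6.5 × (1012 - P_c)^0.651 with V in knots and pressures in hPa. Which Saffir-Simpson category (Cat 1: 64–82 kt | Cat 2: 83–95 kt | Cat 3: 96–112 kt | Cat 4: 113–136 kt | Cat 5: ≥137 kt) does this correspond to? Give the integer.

4

ΔP = 1012 − 922 = 90 mb.
V ≈ 6.5 × 90^0.651 = 6.5 × 18.72 ≈ 122 kt.
122 kt falls in the Category 4 band.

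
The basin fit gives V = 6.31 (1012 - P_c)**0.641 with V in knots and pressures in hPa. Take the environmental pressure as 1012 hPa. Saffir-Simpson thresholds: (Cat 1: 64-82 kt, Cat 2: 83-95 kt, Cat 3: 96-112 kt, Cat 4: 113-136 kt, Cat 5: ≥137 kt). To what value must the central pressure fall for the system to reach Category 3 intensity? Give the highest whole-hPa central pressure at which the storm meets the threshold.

942 hPa

Category 3 begins at V = 96 kt.
Required ΔP = (96/6.31)^(1/0.641) = 15.214^1.560 ≈ 69.88 hPa.
P_c ≤ 1012 − 69.88 = 942.12, so the highest integer P_c is 942 hPa.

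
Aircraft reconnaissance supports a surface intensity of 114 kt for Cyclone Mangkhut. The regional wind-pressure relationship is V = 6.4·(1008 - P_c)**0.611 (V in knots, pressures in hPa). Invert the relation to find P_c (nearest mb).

ΔP = (V / 6.4)^(1/0.611) = (114/6.4)^1.637.
114/6.4 = 17.812; 17.812^1.637 ≈ 111.43 mb.
P_c = 1008 − 111.43 = 896.57 ≈ 897 mb.

897 mb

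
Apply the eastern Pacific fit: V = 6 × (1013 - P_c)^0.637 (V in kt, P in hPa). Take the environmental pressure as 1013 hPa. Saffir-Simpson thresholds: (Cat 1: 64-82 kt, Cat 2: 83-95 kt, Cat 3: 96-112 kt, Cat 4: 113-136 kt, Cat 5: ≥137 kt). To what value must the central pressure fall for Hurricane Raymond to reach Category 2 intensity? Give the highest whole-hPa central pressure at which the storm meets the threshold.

Category 2 begins at V = 83 kt.
Required ΔP = (83/6)^(1/0.637) = 13.833^1.570 ≈ 61.82 hPa.
P_c ≤ 1013 − 61.82 = 951.18, so the highest integer P_c is 951 hPa.

951 hPa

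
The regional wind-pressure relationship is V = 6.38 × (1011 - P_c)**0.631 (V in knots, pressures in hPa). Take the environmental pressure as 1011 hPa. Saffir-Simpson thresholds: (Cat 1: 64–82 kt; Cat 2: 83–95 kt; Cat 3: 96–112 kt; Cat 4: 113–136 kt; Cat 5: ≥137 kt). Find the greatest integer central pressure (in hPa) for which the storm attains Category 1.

972 hPa

Category 1 begins at V = 64 kt.
Required ΔP = (64/6.38)^(1/0.631) = 10.031^1.585 ≈ 38.63 hPa.
P_c ≤ 1011 − 38.63 = 972.37, so the highest integer P_c is 972 hPa.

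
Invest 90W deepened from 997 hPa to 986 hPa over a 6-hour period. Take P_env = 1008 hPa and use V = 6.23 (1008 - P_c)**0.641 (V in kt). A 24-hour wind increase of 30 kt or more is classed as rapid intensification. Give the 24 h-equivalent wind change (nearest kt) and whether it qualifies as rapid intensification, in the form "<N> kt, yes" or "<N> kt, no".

V₁: ΔP = 11, V ≈ 6.23 × 11^0.641 ≈ 28.97 kt.
V₂: ΔP = 22, V ≈ 6.23 × 22^0.641 ≈ 45.18 kt.
ΔV over 6 h = 16.21 kt → 24 h equivalent = 16.21 × 24/6 ≈ 64.84 kt.
65 kt ≥ 30 kt ⇒ rapid intensification.

65 kt, yes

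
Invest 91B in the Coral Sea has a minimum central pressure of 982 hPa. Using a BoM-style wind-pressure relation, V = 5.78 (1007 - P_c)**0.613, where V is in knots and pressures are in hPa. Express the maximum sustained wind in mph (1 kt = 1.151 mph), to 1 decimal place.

47.9 mph

ΔP = 1007 − 982 = 25 hPa.
V ≈ 5.78 × 25^0.613 = 5.78 × 7.193 ≈ 41.578 kt.
41.578 × 1.151 ≈ 47.86 mph → 47.9 mph.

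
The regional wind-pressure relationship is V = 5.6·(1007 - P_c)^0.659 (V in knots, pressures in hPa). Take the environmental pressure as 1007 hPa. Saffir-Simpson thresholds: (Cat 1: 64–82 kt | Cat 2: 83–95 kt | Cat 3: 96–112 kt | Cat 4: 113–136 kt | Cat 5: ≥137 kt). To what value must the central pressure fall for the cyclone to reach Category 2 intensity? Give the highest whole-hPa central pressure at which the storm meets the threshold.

Category 2 begins at V = 83 kt.
Required ΔP = (83/5.6)^(1/0.659) = 14.821^1.517 ≈ 59.81 hPa.
P_c ≤ 1007 − 59.81 = 947.19, so the highest integer P_c is 947 hPa.

947 hPa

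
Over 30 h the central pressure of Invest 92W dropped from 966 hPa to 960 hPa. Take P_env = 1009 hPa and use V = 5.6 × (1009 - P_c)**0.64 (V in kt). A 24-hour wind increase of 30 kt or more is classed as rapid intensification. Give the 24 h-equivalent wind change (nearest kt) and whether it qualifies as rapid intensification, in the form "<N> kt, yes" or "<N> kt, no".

V₁: ΔP = 43, V ≈ 5.6 × 43^0.64 ≈ 62.17 kt.
V₂: ΔP = 49, V ≈ 5.6 × 49^0.64 ≈ 67.59 kt.
ΔV over 30 h = 5.42 kt → 24 h equivalent = 5.42 × 24/30 ≈ 4.34 kt.
4 kt < 30 kt ⇒ not rapid intensification.

4 kt, no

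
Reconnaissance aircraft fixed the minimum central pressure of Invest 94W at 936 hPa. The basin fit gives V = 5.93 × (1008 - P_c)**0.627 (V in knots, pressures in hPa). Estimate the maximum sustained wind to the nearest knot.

ΔP = 1008 − 936 = 72 hPa.
72^0.627 ≈ 14.607.
V ≈ 5.93 × 14.607 ≈ 86.6 kt.

87 kt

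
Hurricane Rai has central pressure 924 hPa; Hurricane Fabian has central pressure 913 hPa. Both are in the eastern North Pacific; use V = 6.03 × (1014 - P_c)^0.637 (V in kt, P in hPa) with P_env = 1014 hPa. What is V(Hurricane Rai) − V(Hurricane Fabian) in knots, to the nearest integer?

-8 kt

Hurricane Rai: ΔP = 90; V ≈ 6.03 × 90^0.637 ≈ 105.97 kt.
Hurricane Fabian: ΔP = 101; V ≈ 6.03 × 101^0.637 ≈ 114.04 kt.
Difference ≈ 105.97 − 114.04 = -8.07 → -8 kt.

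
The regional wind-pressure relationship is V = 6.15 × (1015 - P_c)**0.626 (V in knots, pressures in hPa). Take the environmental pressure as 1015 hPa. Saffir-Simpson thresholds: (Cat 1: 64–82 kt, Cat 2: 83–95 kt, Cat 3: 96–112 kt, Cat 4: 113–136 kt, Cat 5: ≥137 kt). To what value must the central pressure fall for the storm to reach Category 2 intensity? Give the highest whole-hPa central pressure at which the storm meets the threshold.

Category 2 begins at V = 83 kt.
Required ΔP = (83/6.15)^(1/0.626) = 13.496^1.597 ≈ 63.89 hPa.
P_c ≤ 1015 − 63.89 = 951.11, so the highest integer P_c is 951 hPa.

951 hPa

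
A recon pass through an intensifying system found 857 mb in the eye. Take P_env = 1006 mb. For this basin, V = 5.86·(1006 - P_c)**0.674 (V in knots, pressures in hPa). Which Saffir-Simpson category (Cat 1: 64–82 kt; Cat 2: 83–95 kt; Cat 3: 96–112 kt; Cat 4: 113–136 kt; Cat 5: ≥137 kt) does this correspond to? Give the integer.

5

ΔP = 1006 − 857 = 149 mb.
V ≈ 5.86 × 149^0.674 = 5.86 × 29.16 ≈ 171 kt.
171 kt falls in the Category 5 band.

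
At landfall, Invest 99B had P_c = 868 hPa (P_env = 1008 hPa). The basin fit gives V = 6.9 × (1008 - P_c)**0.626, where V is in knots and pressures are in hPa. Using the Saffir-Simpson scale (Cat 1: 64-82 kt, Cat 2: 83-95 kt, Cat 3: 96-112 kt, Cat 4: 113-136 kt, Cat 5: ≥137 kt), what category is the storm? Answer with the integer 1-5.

ΔP = 1008 − 868 = 140 hPa.
V ≈ 6.9 × 140^0.626 = 6.9 × 22.05 ≈ 152 kt.
152 kt falls in the Category 5 band.

5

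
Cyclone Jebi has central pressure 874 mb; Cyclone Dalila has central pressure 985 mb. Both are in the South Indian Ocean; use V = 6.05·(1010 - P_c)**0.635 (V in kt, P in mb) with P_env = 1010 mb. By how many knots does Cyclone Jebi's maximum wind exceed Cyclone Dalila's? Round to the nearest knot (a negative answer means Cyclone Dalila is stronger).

90 kt

Cyclone Jebi: ΔP = 136; V ≈ 6.05 × 136^0.635 ≈ 136.95 kt.
Cyclone Dalila: ΔP = 25; V ≈ 6.05 × 25^0.635 ≈ 46.71 kt.
Difference ≈ 136.95 − 46.71 = 90.24 → 90 kt.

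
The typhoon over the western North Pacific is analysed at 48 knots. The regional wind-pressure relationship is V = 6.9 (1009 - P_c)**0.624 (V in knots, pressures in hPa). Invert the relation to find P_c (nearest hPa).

ΔP = (V / 6.9)^(1/0.624) = (48/6.9)^1.603.
48/6.9 = 6.957; 6.957^1.603 ≈ 22.39 hPa.
P_c = 1009 − 22.39 = 986.61 ≈ 987 hPa.

987 hPa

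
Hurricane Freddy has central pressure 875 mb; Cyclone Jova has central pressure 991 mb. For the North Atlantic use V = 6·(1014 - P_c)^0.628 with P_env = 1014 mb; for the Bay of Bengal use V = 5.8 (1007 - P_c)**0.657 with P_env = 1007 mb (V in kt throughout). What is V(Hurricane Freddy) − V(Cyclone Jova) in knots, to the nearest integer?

Hurricane Freddy: ΔP = 139; V ≈ 6 × 139^0.628 ≈ 133.03 kt.
Cyclone Jova: ΔP = 16; V ≈ 5.8 × 16^0.657 ≈ 35.85 kt.
Difference ≈ 133.03 − 35.85 = 97.18 → 97 kt.

97 kt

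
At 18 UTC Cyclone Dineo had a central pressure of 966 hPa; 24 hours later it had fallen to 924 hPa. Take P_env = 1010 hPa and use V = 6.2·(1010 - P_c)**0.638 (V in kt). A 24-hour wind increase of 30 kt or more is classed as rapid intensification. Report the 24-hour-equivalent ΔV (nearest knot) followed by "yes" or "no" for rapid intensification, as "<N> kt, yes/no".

V₁: ΔP = 44, V ≈ 6.2 × 44^0.638 ≈ 69.33 kt.
V₂: ΔP = 86, V ≈ 6.2 × 86^0.638 ≈ 106.32 kt.
ΔV over 24 h = 36.99 kt → 24 h equivalent = 36.99 × 24/24 ≈ 36.99 kt.
37 kt ≥ 30 kt ⇒ rapid intensification.

37 kt, yes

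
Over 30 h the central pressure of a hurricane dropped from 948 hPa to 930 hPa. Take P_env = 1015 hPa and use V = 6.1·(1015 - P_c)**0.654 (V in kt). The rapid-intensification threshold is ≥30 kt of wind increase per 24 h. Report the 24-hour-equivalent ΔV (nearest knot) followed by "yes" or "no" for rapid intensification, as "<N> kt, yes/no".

13 kt, no

V₁: ΔP = 67, V ≈ 6.1 × 67^0.654 ≈ 95.41 kt.
V₂: ΔP = 85, V ≈ 6.1 × 85^0.654 ≈ 111.47 kt.
ΔV over 30 h = 16.06 kt → 24 h equivalent = 16.06 × 24/30 ≈ 12.85 kt.
13 kt < 30 kt ⇒ not rapid intensification.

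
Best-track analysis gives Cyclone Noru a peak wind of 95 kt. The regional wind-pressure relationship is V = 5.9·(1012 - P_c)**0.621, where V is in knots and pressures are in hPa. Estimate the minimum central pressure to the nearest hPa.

ΔP = (V / 5.9)^(1/0.621) = (95/5.9)^1.610.
95/5.9 = 16.102; 16.102^1.610 ≈ 87.79 hPa.
P_c = 1012 − 87.79 = 924.21 ≈ 924 hPa.

924 hPa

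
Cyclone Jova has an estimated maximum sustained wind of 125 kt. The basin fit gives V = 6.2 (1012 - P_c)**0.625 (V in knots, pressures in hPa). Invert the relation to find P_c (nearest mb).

ΔP = (V / 6.2)^(1/0.625) = (125/6.2)^1.600.
125/6.2 = 20.161; 20.161^1.600 ≈ 122.24 mb.
P_c = 1012 − 122.24 = 889.76 ≈ 890 mb.

890 mb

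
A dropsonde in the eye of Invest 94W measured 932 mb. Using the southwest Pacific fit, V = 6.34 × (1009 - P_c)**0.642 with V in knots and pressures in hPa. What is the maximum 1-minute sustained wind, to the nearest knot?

ΔP = 1009 − 932 = 77 mb.
77^0.642 ≈ 16.260.
V ≈ 6.34 × 16.260 ≈ 103.1 kt.

103 kt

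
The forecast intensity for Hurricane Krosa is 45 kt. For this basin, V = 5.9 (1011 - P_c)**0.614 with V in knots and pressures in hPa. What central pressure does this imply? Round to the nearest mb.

984 mb

ΔP = (V / 5.9)^(1/0.614) = (45/5.9)^1.629.
45/5.9 = 7.627; 7.627^1.629 ≈ 27.36 mb.
P_c = 1011 − 27.36 = 983.64 ≈ 984 mb.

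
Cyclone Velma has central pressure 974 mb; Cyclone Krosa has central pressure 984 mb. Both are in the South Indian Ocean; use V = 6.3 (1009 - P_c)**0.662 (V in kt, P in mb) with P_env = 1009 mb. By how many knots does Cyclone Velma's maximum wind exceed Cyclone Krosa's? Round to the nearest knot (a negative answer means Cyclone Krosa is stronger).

Cyclone Velma: ΔP = 35; V ≈ 6.3 × 35^0.662 ≈ 66.30 kt.
Cyclone Krosa: ΔP = 25; V ≈ 6.3 × 25^0.662 ≈ 53.06 kt.
Difference ≈ 66.30 − 53.06 = 13.24 → 13 kt.

13 kt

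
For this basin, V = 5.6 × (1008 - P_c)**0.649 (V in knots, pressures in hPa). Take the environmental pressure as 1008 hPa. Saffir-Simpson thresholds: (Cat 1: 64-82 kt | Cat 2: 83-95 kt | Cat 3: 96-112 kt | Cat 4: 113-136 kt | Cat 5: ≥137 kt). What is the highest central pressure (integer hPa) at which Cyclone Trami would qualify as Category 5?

Category 5 begins at V = 137 kt.
Required ΔP = (137/5.6)^(1/0.649) = 24.464^1.541 ≈ 137.88 hPa.
P_c ≤ 1008 − 137.88 = 870.12, so the highest integer P_c is 870 hPa.

870 hPa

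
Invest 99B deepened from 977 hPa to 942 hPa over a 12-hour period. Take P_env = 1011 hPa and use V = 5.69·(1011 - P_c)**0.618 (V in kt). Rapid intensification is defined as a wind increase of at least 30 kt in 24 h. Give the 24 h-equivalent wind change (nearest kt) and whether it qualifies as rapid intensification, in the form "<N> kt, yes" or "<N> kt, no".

V₁: ΔP = 34, V ≈ 5.69 × 34^0.618 ≈ 50.30 kt.
V₂: ΔP = 69, V ≈ 5.69 × 69^0.618 ≈ 77.90 kt.
ΔV over 12 h = 27.60 kt → 24 h equivalent = 27.60 × 24/12 ≈ 55.20 kt.
55 kt ≥ 30 kt ⇒ rapid intensification.

55 kt, yes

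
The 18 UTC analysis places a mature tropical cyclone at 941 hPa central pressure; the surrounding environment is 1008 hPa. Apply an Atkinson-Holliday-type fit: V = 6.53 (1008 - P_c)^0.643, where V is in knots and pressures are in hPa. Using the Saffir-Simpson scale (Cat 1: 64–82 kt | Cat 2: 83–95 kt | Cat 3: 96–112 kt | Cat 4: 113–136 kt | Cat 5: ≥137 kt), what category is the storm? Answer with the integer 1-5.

ΔP = 1008 − 941 = 67 hPa.
V ≈ 6.53 × 67^0.643 = 6.53 × 14.93 ≈ 98 kt.
98 kt falls in the Category 3 band.

3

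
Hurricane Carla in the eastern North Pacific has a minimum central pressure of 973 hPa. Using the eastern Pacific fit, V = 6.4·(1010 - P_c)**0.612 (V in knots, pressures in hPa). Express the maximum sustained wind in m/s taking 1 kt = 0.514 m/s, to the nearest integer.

ΔP = 1010 − 973 = 37 hPa.
V ≈ 6.4 × 37^0.612 = 6.4 × 9.115 ≈ 58.334 kt.
58.334 × 0.514 ≈ 29.98 m/s → 30 m/s.

30 m/s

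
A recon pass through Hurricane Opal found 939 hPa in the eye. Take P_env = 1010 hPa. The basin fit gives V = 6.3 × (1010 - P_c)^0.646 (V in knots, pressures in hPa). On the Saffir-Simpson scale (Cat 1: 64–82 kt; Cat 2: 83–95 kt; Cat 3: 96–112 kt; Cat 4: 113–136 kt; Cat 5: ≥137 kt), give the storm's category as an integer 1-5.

ΔP = 1010 − 939 = 71 hPa.
V ≈ 6.3 × 71^0.646 = 6.3 × 15.70 ≈ 99 kt.
99 kt falls in the Category 3 band.

3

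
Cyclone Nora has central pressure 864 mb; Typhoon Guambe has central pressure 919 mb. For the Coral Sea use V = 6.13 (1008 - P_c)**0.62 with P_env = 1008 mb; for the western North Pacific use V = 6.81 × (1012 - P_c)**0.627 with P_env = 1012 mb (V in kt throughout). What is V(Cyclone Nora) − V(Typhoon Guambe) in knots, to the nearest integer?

17 kt

Cyclone Nora: ΔP = 144; V ≈ 6.13 × 144^0.62 ≈ 133.55 kt.
Typhoon Guambe: ΔP = 93; V ≈ 6.81 × 93^0.627 ≈ 116.78 kt.
Difference ≈ 133.55 − 116.78 = 16.77 → 17 kt.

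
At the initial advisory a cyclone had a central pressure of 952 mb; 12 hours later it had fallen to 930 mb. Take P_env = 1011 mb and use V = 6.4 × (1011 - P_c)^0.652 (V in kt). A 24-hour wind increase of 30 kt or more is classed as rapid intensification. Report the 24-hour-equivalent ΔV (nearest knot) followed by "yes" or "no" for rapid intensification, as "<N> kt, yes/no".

V₁: ΔP = 59, V ≈ 6.4 × 59^0.652 ≈ 91.36 kt.
V₂: ΔP = 81, V ≈ 6.4 × 81^0.652 ≈ 112.33 kt.
ΔV over 12 h = 20.97 kt → 24 h equivalent = 20.97 × 24/12 ≈ 41.94 kt.
42 kt ≥ 30 kt ⇒ rapid intensification.

42 kt, yes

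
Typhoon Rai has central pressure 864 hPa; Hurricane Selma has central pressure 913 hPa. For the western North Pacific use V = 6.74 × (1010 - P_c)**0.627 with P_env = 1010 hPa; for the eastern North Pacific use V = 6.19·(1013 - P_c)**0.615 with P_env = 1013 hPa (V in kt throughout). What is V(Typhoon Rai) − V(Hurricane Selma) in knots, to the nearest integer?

48 kt

Typhoon Rai: ΔP = 146; V ≈ 6.74 × 146^0.627 ≈ 153.36 kt.
Hurricane Selma: ΔP = 100; V ≈ 6.19 × 100^0.615 ≈ 105.12 kt.
Difference ≈ 153.36 − 105.12 = 48.24 → 48 kt.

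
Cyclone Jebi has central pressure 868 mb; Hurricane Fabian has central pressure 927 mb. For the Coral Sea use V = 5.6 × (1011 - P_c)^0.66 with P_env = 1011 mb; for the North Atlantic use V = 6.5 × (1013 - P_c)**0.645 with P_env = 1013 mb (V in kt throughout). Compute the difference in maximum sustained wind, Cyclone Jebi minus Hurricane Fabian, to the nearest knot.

33 kt

Cyclone Jebi: ΔP = 143; V ≈ 5.6 × 143^0.66 ≈ 148.15 kt.
Hurricane Fabian: ΔP = 86; V ≈ 6.5 × 86^0.645 ≈ 114.99 kt.
Difference ≈ 148.15 − 114.99 = 33.16 → 33 kt.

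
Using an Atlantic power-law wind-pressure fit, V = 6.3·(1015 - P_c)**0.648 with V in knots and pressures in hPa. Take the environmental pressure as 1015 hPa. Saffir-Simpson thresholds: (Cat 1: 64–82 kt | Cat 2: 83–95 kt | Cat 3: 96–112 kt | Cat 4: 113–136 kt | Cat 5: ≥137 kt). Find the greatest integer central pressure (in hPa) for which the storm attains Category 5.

899 hPa

Category 5 begins at V = 137 kt.
Required ΔP = (137/6.3)^(1/0.648) = 21.746^1.543 ≈ 115.84 hPa.
P_c ≤ 1015 − 115.84 = 899.16, so the highest integer P_c is 899 hPa.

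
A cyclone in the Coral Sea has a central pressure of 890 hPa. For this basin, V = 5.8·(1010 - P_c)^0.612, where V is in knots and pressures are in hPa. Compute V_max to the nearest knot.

109 kt

ΔP = 1010 − 890 = 120 hPa.
120^0.612 ≈ 18.727.
V ≈ 5.8 × 18.727 ≈ 108.6 kt.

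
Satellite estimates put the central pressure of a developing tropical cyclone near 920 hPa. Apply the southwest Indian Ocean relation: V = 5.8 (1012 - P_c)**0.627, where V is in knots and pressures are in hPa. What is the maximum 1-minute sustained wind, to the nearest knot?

ΔP = 1012 − 920 = 92 hPa.
92^0.627 ≈ 17.033.
V ≈ 5.8 × 17.033 ≈ 98.8 kt.

99 kt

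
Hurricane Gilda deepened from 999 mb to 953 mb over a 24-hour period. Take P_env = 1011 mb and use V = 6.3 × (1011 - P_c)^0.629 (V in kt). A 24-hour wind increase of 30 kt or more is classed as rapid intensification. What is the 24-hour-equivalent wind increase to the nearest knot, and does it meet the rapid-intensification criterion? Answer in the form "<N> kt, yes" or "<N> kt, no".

51 kt, yes

V₁: ΔP = 12, V ≈ 6.3 × 12^0.629 ≈ 30.07 kt.
V₂: ΔP = 58, V ≈ 6.3 × 58^0.629 ≈ 81.01 kt.
ΔV over 24 h = 50.94 kt → 24 h equivalent = 50.94 × 24/24 ≈ 50.94 kt.
51 kt ≥ 30 kt ⇒ rapid intensification.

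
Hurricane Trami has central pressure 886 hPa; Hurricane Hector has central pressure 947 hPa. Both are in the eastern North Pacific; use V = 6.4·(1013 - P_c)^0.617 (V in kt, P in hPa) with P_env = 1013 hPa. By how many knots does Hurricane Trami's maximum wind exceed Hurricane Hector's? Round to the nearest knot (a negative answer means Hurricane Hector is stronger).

Hurricane Trami: ΔP = 127; V ≈ 6.4 × 127^0.617 ≈ 127.12 kt.
Hurricane Hector: ΔP = 66; V ≈ 6.4 × 66^0.617 ≈ 84.89 kt.
Difference ≈ 127.12 − 84.89 = 42.23 → 42 kt.

42 kt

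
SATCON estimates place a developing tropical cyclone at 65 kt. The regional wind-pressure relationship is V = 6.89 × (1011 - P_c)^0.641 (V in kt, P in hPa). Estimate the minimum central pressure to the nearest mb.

978 mb

ΔP = (V / 6.89)^(1/0.641) = (65/6.89)^1.560.
65/6.89 = 9.434; 9.434^1.560 ≈ 33.16 mb.
P_c = 1011 − 33.16 = 977.84 ≈ 978 mb.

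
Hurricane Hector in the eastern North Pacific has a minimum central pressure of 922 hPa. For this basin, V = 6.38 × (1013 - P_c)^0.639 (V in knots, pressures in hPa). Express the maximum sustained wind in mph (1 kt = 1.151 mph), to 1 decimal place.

131.1 mph

ΔP = 1013 − 922 = 91 hPa.
V ≈ 6.38 × 91^0.639 = 6.38 × 17.858 ≈ 113.933 kt.
113.933 × 1.151 ≈ 131.14 mph → 131.1 mph.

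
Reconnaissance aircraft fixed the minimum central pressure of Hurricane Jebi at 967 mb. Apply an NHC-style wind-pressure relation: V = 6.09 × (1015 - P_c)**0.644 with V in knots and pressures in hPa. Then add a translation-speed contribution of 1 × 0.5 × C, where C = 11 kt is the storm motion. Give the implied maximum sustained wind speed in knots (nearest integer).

ΔP = 1015 − 967 = 48 mb.
48^0.644 ≈ 12.098.
V ≈ 6.09 × 12.098 ≈ 73.7 kt.
Translation term: 1 × 0.5 × 11 = 5.5 kt.
Corrected V ≈ 79.2 kt → 79 kt.

79 kt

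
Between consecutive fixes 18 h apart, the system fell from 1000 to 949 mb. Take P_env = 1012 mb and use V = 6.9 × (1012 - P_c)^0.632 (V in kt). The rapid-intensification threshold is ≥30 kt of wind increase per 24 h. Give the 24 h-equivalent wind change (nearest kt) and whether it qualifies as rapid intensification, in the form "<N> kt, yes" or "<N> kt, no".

82 kt, yes

V₁: ΔP = 12, V ≈ 6.9 × 12^0.632 ≈ 33.18 kt.
V₂: ΔP = 63, V ≈ 6.9 × 63^0.632 ≈ 94.63 kt.
ΔV over 18 h = 61.45 kt → 24 h equivalent = 61.45 × 24/18 ≈ 81.93 kt.
82 kt ≥ 30 kt ⇒ rapid intensification.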